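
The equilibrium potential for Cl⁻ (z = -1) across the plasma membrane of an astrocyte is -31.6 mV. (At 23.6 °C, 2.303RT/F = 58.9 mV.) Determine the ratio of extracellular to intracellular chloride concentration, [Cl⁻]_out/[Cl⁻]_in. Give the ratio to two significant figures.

3.4

log₁₀([out]/[in]) = E·z/(58.9) = -31.6 × -1 / 58.9 = 0.5365
[out]/[in] = 10^(0.5365) = 3.44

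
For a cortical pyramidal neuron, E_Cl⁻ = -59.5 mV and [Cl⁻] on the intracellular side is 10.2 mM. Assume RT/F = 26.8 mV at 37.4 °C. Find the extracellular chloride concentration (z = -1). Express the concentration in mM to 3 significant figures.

Nernst: E = (26.8/-1) · ln([out]/[in]), so ln([out]/[in]) = -59.5 × -1 / 26.8 = 2.2201.
[out]/[in] = e^(2.2201) = 9.209.
[out] = 9.209 × 10.2 = 93.93 mM.

93.9 mM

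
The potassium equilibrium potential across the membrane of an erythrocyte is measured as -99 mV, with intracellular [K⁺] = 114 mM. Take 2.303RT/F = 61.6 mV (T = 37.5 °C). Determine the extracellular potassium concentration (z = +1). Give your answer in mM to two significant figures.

Nernst: E = (61.6/1) · log₁₀([out]/[in]), so log₁₀([out]/[in]) = -99.0 × 1 / 61.6 = -1.6071.
[out]/[in] = 10^(-1.6071) = 0.02471.
[out] = 0.02471 × 114 = 2.817 mM.

2.8 mM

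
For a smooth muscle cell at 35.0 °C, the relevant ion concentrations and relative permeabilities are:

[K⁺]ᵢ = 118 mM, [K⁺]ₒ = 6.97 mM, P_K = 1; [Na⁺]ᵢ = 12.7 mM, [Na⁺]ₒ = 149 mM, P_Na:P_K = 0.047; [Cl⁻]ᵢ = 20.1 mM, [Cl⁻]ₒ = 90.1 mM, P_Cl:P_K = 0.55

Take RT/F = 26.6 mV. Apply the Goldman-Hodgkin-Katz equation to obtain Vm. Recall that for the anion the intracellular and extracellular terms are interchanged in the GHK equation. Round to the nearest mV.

Vm = 26.6 · ln[(Σ P·[cation]ₒ + Σ P·[anion]ᵢ) / (Σ P·[cation]ᵢ + Σ P·[anion]ₒ)]
Numerator = 1×6.97 + 0.047×149 + 0.55×20.1 = 25.03
Denominator = 1×118 + 0.047×12.7 + 0.55×90.1 = 168.2
Vm = 26.6 · ln(0.14884) = 26.6 × (-1.9049) = -50.67 mV

-51 mV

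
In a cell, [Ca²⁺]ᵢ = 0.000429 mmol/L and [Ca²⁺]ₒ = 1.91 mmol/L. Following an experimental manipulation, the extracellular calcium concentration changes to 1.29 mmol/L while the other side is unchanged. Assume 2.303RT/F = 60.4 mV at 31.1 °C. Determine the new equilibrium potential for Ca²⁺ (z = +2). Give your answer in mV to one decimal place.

105.0 mV

After the shift: [Ca²⁺]_out = 1.29, [Ca²⁺]_in = 0.000429 mmol/L.
E_new = (60.4/2)·log₁₀(1.29/0.000429) = 30.20 · (3.4781) = 105.04 mV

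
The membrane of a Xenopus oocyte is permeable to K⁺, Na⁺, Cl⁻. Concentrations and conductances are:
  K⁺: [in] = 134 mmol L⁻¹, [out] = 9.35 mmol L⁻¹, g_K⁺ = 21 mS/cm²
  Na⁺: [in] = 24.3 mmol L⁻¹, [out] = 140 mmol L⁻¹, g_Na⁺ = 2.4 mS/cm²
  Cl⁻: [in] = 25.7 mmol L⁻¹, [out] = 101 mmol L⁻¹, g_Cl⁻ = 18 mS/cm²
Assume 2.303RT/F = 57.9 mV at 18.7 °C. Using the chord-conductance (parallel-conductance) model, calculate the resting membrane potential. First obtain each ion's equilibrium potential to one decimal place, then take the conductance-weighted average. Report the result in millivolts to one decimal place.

E_K⁺ = (57.9/1)·log₁₀(9.35/134) = -66.9 mV
E_Na⁺ = (57.9/1)·log₁₀(140/24.3) = 44.0 mV
E_Cl⁻ = (57.9/-1)·log₁₀(101/25.7) = -34.4 mV
Vm = (Σ gᵢEᵢ)/(Σ gᵢ) = (21·-66.9 + 2.4·44.0 + 18·-34.4) / (21 + 2.4 + 18)
= -1918.50 / 41.4 = -46.34 mV

-46.3 mV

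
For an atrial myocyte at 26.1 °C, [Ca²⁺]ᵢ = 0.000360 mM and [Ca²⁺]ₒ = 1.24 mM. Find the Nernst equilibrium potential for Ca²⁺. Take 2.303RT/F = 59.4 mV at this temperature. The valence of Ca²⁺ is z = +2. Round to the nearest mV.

105 mV

E = (59.4/z) · log₁₀([Ca²⁺]_out/[Ca²⁺]_in) with z = +2.
= (59.4/2) · log₁₀(1.24/0.000360) = 29.70 · log₁₀(3444)
= 29.70 · (3.5371) = 105.05 mV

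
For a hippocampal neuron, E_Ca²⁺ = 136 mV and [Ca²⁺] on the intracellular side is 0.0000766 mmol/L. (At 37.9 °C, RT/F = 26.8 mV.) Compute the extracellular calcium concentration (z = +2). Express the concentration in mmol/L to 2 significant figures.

2.0 mmol/L

Nernst: E = (26.8/2) · ln([out]/[in]), so ln([out]/[in]) = 136.0 × 2 / 26.8 = 10.1493.
[out]/[in] = e^(10.1493) = 2.557e+04.
[out] = 2.557e+04 × 0.0000766 = 1.959 mmol/L.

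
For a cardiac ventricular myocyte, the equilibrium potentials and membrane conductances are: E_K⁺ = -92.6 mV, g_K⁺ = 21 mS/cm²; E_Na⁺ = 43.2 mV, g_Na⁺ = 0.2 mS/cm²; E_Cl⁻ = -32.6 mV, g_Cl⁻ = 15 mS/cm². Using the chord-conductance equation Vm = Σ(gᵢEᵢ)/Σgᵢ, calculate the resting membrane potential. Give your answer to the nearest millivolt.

-67 mV

Σ gᵢEᵢ = 21·(-92.6) + 0.2·(43.2) + 15·(-32.6) = -2424.96
Σ gᵢ = 21 + 0.2 + 15 = 36.2
Vm = -2424.96 / 36.2 = -66.99 mV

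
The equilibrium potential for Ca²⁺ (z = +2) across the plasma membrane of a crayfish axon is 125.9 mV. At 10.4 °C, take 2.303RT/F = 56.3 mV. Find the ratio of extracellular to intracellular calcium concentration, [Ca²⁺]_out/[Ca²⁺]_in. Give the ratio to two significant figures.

log₁₀([out]/[in]) = E·z/(56.3) = 125.9 × 2 / 56.3 = 4.4725
[out]/[in] = 10^(4.4725) = 2.968e+04

30000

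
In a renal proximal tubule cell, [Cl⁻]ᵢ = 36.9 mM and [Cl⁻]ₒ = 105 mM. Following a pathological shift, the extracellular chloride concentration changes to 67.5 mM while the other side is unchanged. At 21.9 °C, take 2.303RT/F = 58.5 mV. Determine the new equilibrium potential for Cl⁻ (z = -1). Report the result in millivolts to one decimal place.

-15.3 mV

After the shift: [Cl⁻]_out = 67.5, [Cl⁻]_in = 36.9 mM.
E_new = (58.5/-1)·log₁₀(67.5/36.9) = -58.50 · (0.2623) = -15.34 mV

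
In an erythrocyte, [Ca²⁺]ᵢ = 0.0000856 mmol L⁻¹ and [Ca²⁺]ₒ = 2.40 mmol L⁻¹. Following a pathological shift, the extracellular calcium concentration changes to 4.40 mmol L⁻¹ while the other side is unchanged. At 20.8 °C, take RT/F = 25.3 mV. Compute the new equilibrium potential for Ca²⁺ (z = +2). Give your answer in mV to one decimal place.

After the shift: [Ca²⁺]_out = 4.40, [Ca²⁺]_in = 0.0000856 mmol L⁻¹.
E_new = (25.3/2)·ln(4.40/0.0000856) = 12.65 · (10.8474) = 137.22 mV

137.2 mV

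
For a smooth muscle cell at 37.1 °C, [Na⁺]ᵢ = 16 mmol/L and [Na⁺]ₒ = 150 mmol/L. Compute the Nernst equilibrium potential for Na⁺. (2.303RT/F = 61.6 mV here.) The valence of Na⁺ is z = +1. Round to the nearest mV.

E = (61.6/z) · log₁₀([Na⁺]_out/[Na⁺]_in) with z = +1.
= (61.6/1) · log₁₀(150/16) = 61.60 · log₁₀(9.375)
= 61.60 · (0.9720) = 59.87 mV

60 mV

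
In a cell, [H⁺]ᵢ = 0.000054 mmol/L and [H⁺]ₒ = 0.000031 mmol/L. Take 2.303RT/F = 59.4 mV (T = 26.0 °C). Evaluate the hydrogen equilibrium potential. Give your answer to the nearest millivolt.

-14 mV

E = (59.4/z) · log₁₀([H⁺]_out/[H⁺]_in) with z = +1.
= (59.4/1) · log₁₀(0.000031/0.000054) = 59.40 · log₁₀(0.5741)
= 59.40 · (-0.2410) = -14.32 mV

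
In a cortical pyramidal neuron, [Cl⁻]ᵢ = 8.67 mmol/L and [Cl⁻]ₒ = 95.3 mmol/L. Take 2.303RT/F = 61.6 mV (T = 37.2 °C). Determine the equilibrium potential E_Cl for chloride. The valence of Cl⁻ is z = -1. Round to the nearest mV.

-64 mV

E = (61.6/z) · log₁₀([Cl⁻]_out/[Cl⁻]_in) with z = -1.
For an anion, dividing by z = -1 reverses the sign.
= (61.6/-1) · log₁₀(95.3/8.67) = -61.60 · log₁₀(10.99)
= -61.60 · (1.0411) = -64.13 mV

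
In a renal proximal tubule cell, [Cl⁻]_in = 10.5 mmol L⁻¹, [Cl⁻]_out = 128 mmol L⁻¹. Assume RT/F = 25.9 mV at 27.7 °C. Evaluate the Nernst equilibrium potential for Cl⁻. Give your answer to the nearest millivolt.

-65 mV

E = (25.9/z) · ln([Cl⁻]_out/[Cl⁻]_in) with z = -1.
For an anion, dividing by z = -1 reverses the sign.
= (25.9/-1) · ln(128/10.5) = -25.90 · ln(12.19)
= -25.90 · (2.5007) = -64.77 mV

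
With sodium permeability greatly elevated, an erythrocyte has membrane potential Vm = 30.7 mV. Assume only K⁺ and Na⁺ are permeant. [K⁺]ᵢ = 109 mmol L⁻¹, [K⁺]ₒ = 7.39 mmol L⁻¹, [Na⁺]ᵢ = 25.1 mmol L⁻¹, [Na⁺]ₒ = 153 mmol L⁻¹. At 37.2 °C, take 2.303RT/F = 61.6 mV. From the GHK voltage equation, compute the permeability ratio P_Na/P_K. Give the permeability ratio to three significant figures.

Let α = P_Na/P_K. GHK: Vm = 61.6·log₁₀[(Kₒ + α·Naₒ)/(Kᵢ + α·Naᵢ)].
10^(Vm/61.6) = 10^(30.7/61.6) = 3.1505
So 3.1505·(Kᵢ + α·Naᵢ) = Kₒ + α·Naₒ → α = (3.1505·109.0 − 7.39) / (153.0 − 3.1505·25.1)
α = (343.4 − 7.39) / (153.0 − 79.08) = 336/73.92 = 4.545

4.55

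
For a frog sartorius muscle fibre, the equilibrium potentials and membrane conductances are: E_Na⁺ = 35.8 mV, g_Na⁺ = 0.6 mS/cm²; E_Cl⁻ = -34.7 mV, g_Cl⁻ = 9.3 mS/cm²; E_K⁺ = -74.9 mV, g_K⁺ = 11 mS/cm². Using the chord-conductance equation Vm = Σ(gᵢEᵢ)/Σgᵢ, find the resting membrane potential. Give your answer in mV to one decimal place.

-53.8 mV

Σ gᵢEᵢ = 0.6·(35.8) + 9.3·(-34.7) + 11·(-74.9) = -1125.13
Σ gᵢ = 0.6 + 9.3 + 11 = 20.9
Vm = -1125.13 / 20.9 = -53.83 mV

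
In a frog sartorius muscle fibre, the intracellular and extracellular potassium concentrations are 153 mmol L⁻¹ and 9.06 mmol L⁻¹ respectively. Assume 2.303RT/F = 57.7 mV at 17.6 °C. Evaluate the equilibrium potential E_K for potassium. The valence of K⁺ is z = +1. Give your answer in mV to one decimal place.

-70.8 mV

E = (57.7/z) · log₁₀([K⁺]_out/[K⁺]_in) with z = +1.
= (57.7/1) · log₁₀(9.06/153) = 57.70 · log₁₀(0.05922)
= 57.70 · (-1.2276) = -70.83 mV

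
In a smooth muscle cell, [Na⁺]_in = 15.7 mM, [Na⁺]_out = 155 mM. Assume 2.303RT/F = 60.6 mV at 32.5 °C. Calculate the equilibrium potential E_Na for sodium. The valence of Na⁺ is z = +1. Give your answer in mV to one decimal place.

60.3 mV

E = (60.6/z) · log₁₀([Na⁺]_out/[Na⁺]_in) with z = +1.
= (60.6/1) · log₁₀(155/15.7) = 60.60 · log₁₀(9.873)
= 60.60 · (0.9944) = 60.26 mV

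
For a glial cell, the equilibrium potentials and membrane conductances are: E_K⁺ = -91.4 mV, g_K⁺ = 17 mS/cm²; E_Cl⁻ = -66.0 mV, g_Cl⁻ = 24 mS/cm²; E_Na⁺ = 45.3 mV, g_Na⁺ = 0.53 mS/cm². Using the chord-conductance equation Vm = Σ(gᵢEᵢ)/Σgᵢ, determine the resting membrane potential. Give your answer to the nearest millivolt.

-75 mV

Σ gᵢEᵢ = 17·(-91.4) + 24·(-66.0) + 0.53·(45.3) = -3113.79
Σ gᵢ = 17 + 24 + 0.53 = 41.53
Vm = -3113.79 / 41.53 = -74.98 mV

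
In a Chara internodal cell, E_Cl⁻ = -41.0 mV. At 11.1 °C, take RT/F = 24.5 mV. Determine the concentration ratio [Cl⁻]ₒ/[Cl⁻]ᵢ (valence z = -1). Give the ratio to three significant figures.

5.33

ln([out]/[in]) = E·z/(24.5) = -41.0 × -1 / 24.5 = 1.6735
[out]/[in] = e^(1.6735) = 5.331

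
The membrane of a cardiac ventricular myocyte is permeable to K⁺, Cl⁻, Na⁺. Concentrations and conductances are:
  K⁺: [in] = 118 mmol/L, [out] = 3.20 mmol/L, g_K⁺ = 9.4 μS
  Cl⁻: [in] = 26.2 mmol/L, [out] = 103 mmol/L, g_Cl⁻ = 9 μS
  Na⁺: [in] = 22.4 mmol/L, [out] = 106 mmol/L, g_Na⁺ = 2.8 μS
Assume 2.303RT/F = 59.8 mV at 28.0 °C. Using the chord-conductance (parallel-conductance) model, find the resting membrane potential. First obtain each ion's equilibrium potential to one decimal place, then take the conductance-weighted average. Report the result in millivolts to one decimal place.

-51.3 mV

E_K⁺ = (59.8/1)·log₁₀(3.20/118) = -93.7 mV
E_Cl⁻ = (59.8/-1)·log₁₀(103/26.2) = -35.6 mV
E_Na⁺ = (59.8/1)·log₁₀(106/22.4) = 40.4 mV
Vm = (Σ gᵢEᵢ)/(Σ gᵢ) = (9.4·-93.7 + 9·-35.6 + 2.8·40.4) / (9.4 + 9 + 2.8)
= -1088.06 / 21.2 = -51.32 mV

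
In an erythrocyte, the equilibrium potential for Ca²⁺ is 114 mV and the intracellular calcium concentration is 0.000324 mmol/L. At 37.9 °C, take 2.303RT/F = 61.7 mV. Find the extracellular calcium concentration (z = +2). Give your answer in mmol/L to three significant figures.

Nernst: E = (61.7/2) · log₁₀([out]/[in]), so log₁₀([out]/[in]) = 114.0 × 2 / 61.7 = 3.6953.
[out]/[in] = 10^(3.6953) = 4958.
[out] = 4958 × 0.000324 = 1.606 mmol/L.

1.61 mmol/L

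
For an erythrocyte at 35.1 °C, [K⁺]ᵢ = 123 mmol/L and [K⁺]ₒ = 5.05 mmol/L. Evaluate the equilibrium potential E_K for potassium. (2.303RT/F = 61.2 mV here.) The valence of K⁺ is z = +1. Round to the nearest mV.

E = (61.2/z) · log₁₀([K⁺]_out/[K⁺]_in) with z = +1.
= (61.2/1) · log₁₀(5.05/123) = 61.20 · log₁₀(0.04106)
= 61.20 · (-1.3866) = -84.86 mV

-85 mV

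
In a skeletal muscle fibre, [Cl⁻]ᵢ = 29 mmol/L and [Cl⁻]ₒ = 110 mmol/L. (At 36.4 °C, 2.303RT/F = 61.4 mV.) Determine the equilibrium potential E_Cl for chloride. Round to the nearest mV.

E = (61.4/z) · log₁₀([Cl⁻]_out/[Cl⁻]_in) with z = -1.
For an anion, dividing by z = -1 reverses the sign.
= (61.4/-1) · log₁₀(110/29) = -61.40 · log₁₀(3.793)
= -61.40 · (0.5790) = -35.55 mV

-36 mV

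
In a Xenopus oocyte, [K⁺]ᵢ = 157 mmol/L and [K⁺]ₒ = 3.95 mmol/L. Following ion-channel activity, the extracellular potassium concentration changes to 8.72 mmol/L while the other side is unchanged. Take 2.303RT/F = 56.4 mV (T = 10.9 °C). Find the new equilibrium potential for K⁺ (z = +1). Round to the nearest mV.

After the shift: [K⁺]_out = 8.72, [K⁺]_in = 157 mmol/L.
E_new = (56.4/1)·log₁₀(8.72/157) = 56.40 · (-1.2554) = -70.80 mV

-71 mV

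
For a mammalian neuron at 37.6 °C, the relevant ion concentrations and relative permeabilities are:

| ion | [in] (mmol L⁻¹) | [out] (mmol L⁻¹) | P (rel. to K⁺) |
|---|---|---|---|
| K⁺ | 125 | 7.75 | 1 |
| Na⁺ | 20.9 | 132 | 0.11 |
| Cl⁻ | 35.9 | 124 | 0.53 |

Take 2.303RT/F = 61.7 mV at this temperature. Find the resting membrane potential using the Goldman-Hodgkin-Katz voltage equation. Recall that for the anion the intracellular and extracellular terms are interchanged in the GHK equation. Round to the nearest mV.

Vm = 61.7 · log₁₀[(Σ P·[cation]ₒ + Σ P·[anion]ᵢ) / (Σ P·[cation]ᵢ + Σ P·[anion]ₒ)]
Numerator = 1×7.75 + 0.11×132 + 0.53×35.9 = 41.3
Denominator = 1×125 + 0.11×20.9 + 0.53×124 = 193
Vm = 61.7 · log₁₀(0.21395) = 61.7 × (-0.6697) = -41.32 mV

-41 mV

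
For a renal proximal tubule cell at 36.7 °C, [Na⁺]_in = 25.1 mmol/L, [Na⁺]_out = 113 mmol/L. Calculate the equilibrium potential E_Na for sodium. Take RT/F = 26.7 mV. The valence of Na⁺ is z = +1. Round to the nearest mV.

40 mV

E = (26.7/z) · ln([Na⁺]_out/[Na⁺]_in) with z = +1.
= (26.7/1) · ln(113/25.1) = 26.70 · ln(4.502)
= 26.70 · (1.5045) = 40.17 mV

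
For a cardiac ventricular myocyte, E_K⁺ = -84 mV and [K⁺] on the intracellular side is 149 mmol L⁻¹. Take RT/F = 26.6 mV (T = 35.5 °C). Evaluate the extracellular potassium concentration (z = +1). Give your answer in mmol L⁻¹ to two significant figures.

Nernst: E = (26.6/1) · ln([out]/[in]), so ln([out]/[in]) = -84.0 × 1 / 26.6 = -3.1579.
[out]/[in] = e^(-3.1579) = 0.04252.
[out] = 0.04252 × 149 = 6.335 mmol L⁻¹.

6.3 mmol L⁻¹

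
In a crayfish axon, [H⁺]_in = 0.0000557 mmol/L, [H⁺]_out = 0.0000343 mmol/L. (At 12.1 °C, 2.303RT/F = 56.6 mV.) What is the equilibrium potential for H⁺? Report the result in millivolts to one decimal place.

-11.9 mV

E = (56.6/z) · log₁₀([H⁺]_out/[H⁺]_in) with z = +1.
= (56.6/1) · log₁₀(0.0000343/0.0000557) = 56.60 · log₁₀(0.6158)
= 56.60 · (-0.2106) = -11.92 mV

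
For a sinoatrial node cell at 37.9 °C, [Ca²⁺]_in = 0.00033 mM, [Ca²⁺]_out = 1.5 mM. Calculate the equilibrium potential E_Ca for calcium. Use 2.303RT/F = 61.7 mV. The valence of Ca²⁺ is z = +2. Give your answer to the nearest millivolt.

E = (61.7/z) · log₁₀([Ca²⁺]_out/[Ca²⁺]_in) with z = +2.
= (61.7/2) · log₁₀(1.5/0.00033) = 30.85 · log₁₀(4545)
= 30.85 · (3.6576) = 112.84 mV

113 mV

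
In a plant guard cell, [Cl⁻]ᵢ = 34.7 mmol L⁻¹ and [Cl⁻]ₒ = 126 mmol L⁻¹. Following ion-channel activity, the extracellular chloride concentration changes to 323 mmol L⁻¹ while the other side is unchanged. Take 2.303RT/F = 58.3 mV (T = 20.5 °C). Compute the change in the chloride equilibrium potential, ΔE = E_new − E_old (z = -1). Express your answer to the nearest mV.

E_old = (58.3/-1)·log₁₀(126/34.7) = -32.65 mV
E_new = (58.3/-1)·log₁₀(323/34.7) = -56.49 mV
ΔE = -56.49 − (-32.65) = -23.83 mV

-24 mV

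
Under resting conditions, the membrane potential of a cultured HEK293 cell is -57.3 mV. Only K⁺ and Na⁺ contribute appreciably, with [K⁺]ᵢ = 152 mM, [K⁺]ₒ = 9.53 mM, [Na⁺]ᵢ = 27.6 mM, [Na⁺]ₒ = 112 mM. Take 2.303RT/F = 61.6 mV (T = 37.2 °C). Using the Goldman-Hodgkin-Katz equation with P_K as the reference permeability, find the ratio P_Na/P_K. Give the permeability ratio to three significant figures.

Let α = P_Na/P_K. GHK: Vm = 61.6·log₁₀[(Kₒ + α·Naₒ)/(Kᵢ + α·Naᵢ)].
10^(Vm/61.6) = 10^(-57.3/61.6) = 0.11744
So 0.11744·(Kᵢ + α·Naᵢ) = Kₒ + α·Naₒ → α = (0.11744·152.0 − 9.53) / (112.0 − 0.11744·27.6)
α = (17.85 − 9.53) / (112.0 − 3.241) = 8.32/108.8 = 0.0765

0.0765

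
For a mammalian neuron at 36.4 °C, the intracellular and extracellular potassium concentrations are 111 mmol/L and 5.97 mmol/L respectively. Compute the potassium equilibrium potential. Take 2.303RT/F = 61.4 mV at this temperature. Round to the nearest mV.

-78 mV

E = (61.4/z) · log₁₀([K⁺]_out/[K⁺]_in) with z = +1.
= (61.4/1) · log₁₀(5.97/111) = 61.40 · log₁₀(0.05378)
= 61.40 · (-1.2693) = -77.94 mV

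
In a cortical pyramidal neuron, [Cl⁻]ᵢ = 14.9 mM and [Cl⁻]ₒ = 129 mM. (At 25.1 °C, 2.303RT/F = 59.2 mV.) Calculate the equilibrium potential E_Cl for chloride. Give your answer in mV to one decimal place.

-55.5 mV

E = (59.2/z) · log₁₀([Cl⁻]_out/[Cl⁻]_in) with z = -1.
For an anion, dividing by z = -1 reverses the sign.
= (59.2/-1) · log₁₀(129/14.9) = -59.20 · log₁₀(8.658)
= -59.20 · (0.9374) = -55.49 mV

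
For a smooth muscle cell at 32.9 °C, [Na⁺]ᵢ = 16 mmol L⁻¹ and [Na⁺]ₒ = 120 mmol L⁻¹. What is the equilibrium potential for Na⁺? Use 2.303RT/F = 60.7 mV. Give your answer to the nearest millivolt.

53 mV

E = (60.7/z) · log₁₀([Na⁺]_out/[Na⁺]_in) with z = +1.
= (60.7/1) · log₁₀(120/16) = 60.70 · log₁₀(7.5)
= 60.70 · (0.8751) = 53.12 mV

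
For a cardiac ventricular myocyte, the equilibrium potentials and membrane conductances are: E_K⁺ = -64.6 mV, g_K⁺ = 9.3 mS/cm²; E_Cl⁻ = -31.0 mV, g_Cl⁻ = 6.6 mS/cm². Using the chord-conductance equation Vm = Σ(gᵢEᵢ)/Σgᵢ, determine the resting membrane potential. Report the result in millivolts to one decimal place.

Σ gᵢEᵢ = 9.3·(-64.6) + 6.6·(-31.0) = -805.38
Σ gᵢ = 9.3 + 6.6 = 15.9
Vm = -805.38 / 15.9 = -50.65 mV

-50.7 mV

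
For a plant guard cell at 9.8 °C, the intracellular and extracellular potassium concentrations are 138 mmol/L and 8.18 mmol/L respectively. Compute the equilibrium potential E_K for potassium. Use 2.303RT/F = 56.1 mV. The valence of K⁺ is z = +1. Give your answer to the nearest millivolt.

E = (56.1/z) · log₁₀([K⁺]_out/[K⁺]_in) with z = +1.
= (56.1/1) · log₁₀(8.18/138) = 56.10 · log₁₀(0.05928)
= 56.10 · (-1.2271) = -68.84 mV

-69 mV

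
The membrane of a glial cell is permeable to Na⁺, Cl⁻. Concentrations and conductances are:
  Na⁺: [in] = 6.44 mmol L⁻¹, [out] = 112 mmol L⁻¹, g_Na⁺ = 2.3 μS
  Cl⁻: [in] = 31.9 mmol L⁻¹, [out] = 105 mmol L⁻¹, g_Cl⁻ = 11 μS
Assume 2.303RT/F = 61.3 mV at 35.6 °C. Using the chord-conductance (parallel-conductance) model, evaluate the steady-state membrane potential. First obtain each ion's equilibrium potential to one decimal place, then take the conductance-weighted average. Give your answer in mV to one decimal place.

E_Na⁺ = (61.3/1)·log₁₀(112/6.44) = 76.0 mV
E_Cl⁻ = (61.3/-1)·log₁₀(105/31.9) = -31.7 mV
Vm = (Σ gᵢEᵢ)/(Σ gᵢ) = (2.3·76.0 + 11·-31.7) / (2.3 + 11)
= -173.90 / 13.3 = -13.08 mV

-13.1 mV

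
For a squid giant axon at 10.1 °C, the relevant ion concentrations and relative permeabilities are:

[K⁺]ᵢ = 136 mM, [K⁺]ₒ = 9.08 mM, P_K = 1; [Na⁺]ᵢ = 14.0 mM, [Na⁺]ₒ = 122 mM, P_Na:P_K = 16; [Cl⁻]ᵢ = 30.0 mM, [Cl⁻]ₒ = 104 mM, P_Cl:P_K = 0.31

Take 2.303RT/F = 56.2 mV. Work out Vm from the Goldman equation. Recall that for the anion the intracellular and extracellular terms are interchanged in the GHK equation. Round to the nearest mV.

39 mV

Vm = 56.2 · log₁₀[(Σ P·[cation]ₒ + Σ P·[anion]ᵢ) / (Σ P·[cation]ᵢ + Σ P·[anion]ₒ)]
Numerator = 1×9.08 + 16×122 + 0.31×30.0 = 1970
Denominator = 1×136 + 16×14.0 + 0.31×104 = 392.2
Vm = 56.2 · log₁₀(5.0234) = 56.2 × (0.7010) = 39.40 mV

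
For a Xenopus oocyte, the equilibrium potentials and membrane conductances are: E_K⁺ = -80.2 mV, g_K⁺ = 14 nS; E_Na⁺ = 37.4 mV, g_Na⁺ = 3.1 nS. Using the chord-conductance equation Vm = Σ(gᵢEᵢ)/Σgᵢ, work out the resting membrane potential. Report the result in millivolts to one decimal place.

-58.9 mV

Σ gᵢEᵢ = 14·(-80.2) + 3.1·(37.4) = -1006.86
Σ gᵢ = 14 + 3.1 = 17.1
Vm = -1006.86 / 17.1 = -58.88 mV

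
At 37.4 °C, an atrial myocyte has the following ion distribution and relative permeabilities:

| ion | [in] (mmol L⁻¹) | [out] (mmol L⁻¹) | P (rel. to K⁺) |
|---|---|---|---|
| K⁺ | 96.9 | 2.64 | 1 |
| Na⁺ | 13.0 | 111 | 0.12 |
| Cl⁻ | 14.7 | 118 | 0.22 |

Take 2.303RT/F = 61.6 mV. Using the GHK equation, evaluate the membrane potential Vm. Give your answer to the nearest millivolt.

Vm = 61.6 · log₁₀[(Σ P·[cation]ₒ + Σ P·[anion]ᵢ) / (Σ P·[cation]ᵢ + Σ P·[anion]ₒ)]
Numerator = 1×2.64 + 0.12×111 + 0.22×14.7 = 19.19
Denominator = 1×96.9 + 0.12×13.0 + 0.22×118 = 124.4
Vm = 61.6 · log₁₀(0.15427) = 61.6 × (-0.8117) = -50.00 mV

-50 mV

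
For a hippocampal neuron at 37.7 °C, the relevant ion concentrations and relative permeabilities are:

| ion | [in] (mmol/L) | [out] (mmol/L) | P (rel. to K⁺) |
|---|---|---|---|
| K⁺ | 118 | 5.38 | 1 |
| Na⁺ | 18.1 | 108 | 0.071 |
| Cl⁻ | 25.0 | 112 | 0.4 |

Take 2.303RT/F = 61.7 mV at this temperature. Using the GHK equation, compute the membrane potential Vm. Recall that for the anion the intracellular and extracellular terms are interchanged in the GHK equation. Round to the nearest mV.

-53 mV

Vm = 61.7 · log₁₀[(Σ P·[cation]ₒ + Σ P·[anion]ᵢ) / (Σ P·[cation]ᵢ + Σ P·[anion]ₒ)]
Numerator = 1×5.38 + 0.071×108 + 0.4×25.0 = 23.05
Denominator = 1×118 + 0.071×18.1 + 0.4×112 = 164.1
Vm = 61.7 · log₁₀(0.14046) = 61.7 × (-0.8524) = -52.60 mV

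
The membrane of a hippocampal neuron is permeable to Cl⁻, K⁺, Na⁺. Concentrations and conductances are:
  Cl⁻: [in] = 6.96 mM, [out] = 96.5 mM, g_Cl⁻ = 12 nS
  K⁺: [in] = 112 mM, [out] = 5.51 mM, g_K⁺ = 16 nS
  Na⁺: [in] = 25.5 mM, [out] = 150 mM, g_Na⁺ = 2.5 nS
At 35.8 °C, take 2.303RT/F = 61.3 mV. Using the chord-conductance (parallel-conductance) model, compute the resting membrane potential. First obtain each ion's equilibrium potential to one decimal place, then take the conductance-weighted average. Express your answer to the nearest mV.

E_Cl⁻ = (61.3/-1)·log₁₀(96.5/6.96) = -70.0 mV
E_K⁺ = (61.3/1)·log₁₀(5.51/112) = -80.2 mV
E_Na⁺ = (61.3/1)·log₁₀(150/25.5) = 47.2 mV
Vm = (Σ gᵢEᵢ)/(Σ gᵢ) = (12·-70.0 + 16·-80.2 + 2.5·47.2) / (12 + 16 + 2.5)
= -2005.20 / 30.5 = -65.74 mV

-66 mV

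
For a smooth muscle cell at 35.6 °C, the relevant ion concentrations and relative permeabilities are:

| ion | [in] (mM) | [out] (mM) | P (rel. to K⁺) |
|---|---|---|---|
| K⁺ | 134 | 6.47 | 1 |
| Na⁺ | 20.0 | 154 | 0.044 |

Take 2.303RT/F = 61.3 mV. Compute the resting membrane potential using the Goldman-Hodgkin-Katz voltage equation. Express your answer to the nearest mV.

Vm = 61.3 · log₁₀[(Σ P·[cation]ₒ + Σ P·[anion]ᵢ) / (Σ P·[cation]ᵢ + Σ P·[anion]ₒ)]
Numerator = 1×6.47 + 0.044×154 = 13.25
Denominator = 1×134 + 0.044×20.0 = 134.9
Vm = 61.3 · log₁₀(0.098206) = 61.3 × (-1.0079) = -61.78 mV

-62 mV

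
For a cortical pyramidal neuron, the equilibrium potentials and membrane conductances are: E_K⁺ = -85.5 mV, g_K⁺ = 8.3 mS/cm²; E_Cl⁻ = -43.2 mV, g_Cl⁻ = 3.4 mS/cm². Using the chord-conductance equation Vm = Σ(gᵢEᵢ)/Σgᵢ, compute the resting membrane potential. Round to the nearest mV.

Σ gᵢEᵢ = 8.3·(-85.5) + 3.4·(-43.2) = -856.53
Σ gᵢ = 8.3 + 3.4 = 11.7
Vm = -856.53 / 11.7 = -73.21 mV

-73 mV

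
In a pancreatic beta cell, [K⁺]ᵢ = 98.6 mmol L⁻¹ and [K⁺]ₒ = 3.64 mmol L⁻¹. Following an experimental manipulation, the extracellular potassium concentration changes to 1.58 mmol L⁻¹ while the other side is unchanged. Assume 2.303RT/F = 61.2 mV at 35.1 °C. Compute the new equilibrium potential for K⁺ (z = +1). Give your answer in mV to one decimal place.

-109.9 mV

After the shift: [K⁺]_out = 1.58, [K⁺]_in = 98.6 mmol L⁻¹.
E_new = (61.2/1)·log₁₀(1.58/98.6) = 61.20 · (-1.7952) = -109.87 mV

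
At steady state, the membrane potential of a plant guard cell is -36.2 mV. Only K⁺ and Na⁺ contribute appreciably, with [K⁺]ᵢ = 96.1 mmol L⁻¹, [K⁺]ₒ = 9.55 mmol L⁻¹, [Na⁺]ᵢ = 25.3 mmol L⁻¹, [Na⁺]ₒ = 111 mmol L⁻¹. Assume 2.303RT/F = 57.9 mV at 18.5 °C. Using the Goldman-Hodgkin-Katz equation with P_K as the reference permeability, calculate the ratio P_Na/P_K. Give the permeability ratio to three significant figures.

Let α = P_Na/P_K. GHK: Vm = 57.9·log₁₀[(Kₒ + α·Naₒ)/(Kᵢ + α·Naᵢ)].
10^(Vm/57.9) = 10^(-36.2/57.9) = 0.23702
So 0.23702·(Kᵢ + α·Naᵢ) = Kₒ + α·Naₒ → α = (0.23702·96.1 − 9.55) / (111.0 − 0.23702·25.3)
α = (22.78 − 9.55) / (111.0 − 5.997) = 13.23/105 = 0.126

0.126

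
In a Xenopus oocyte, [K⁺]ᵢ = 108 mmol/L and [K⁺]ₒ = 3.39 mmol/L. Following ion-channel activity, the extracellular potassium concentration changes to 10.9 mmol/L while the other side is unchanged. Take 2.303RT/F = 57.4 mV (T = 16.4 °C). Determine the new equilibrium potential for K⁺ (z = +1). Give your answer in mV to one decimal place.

After the shift: [K⁺]_out = 10.9, [K⁺]_in = 108 mmol/L.
E_new = (57.4/1)·log₁₀(10.9/108) = 57.40 · (-0.9960) = -57.17 mV

-57.2 mV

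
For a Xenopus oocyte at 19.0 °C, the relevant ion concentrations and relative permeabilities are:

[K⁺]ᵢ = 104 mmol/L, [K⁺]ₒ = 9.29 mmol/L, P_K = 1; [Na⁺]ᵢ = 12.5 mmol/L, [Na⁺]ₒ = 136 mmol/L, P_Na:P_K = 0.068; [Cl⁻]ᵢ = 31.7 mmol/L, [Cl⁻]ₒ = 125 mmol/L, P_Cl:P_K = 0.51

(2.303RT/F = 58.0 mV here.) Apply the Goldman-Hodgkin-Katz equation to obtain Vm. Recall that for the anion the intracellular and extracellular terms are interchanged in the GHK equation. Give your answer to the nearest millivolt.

Vm = 58.0 · log₁₀[(Σ P·[cation]ₒ + Σ P·[anion]ᵢ) / (Σ P·[cation]ᵢ + Σ P·[anion]ₒ)]
Numerator = 1×9.29 + 0.068×136 + 0.51×31.7 = 34.7
Denominator = 1×104 + 0.068×12.5 + 0.51×125 = 168.6
Vm = 58.0 · log₁₀(0.20584) = 58.0 × (-0.6865) = -39.82 mV

-40 mV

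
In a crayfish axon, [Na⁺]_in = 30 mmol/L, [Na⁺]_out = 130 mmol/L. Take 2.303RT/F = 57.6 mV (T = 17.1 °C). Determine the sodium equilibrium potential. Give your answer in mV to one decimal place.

E = (57.6/z) · log₁₀([Na⁺]_out/[Na⁺]_in) with z = +1.
= (57.6/1) · log₁₀(130/30) = 57.60 · log₁₀(4.333)
= 57.60 · (0.6368) = 36.68 mV

36.7 mV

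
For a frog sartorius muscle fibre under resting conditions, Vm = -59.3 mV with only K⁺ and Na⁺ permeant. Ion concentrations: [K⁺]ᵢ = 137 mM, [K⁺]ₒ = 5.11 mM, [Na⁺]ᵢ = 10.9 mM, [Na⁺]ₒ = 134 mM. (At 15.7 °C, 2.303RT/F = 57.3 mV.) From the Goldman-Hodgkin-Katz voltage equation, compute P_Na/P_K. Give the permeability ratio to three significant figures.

Let α = P_Na/P_K. GHK: Vm = 57.3·log₁₀[(Kₒ + α·Naₒ)/(Kᵢ + α·Naᵢ)].
10^(Vm/57.3) = 10^(-59.3/57.3) = 0.092278
So 0.092278·(Kᵢ + α·Naᵢ) = Kₒ + α·Naₒ → α = (0.092278·137.0 − 5.11) / (134.0 − 0.092278·10.9)
α = (12.64 − 5.11) / (134.0 − 1.006) = 7.532/133 = 0.05663

0.0566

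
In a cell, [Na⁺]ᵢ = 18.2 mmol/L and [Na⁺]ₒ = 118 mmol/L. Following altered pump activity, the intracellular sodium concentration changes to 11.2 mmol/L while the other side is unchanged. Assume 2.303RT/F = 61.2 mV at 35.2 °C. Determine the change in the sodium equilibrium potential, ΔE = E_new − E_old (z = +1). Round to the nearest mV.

E_old = (61.2/1)·log₁₀(118/18.2) = 49.68 mV
E_new = (61.2/1)·log₁₀(118/11.2) = 62.59 mV
ΔE = 62.59 − (49.68) = 12.90 mV

13 mV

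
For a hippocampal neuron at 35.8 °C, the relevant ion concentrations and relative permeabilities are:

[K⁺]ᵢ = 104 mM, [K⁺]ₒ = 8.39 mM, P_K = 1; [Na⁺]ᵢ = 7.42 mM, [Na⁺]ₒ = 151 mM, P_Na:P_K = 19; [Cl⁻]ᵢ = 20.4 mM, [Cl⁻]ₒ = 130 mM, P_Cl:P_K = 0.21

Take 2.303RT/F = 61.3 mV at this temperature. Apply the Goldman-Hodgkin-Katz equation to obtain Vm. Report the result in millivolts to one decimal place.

62.8 mV

Vm = 61.3 · log₁₀[(Σ P·[cation]ₒ + Σ P·[anion]ᵢ) / (Σ P·[cation]ᵢ + Σ P·[anion]ₒ)]
Numerator = 1×8.39 + 19×151 + 0.21×20.4 = 2882
Denominator = 1×104 + 19×7.42 + 0.21×130 = 272.3
Vm = 61.3 · log₁₀(10.583) = 61.3 × (1.0246) = 62.81 mV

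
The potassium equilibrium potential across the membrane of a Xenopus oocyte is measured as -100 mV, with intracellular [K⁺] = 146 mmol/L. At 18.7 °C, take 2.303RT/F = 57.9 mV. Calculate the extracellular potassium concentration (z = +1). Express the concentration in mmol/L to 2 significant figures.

Nernst: E = (57.9/1) · log₁₀([out]/[in]), so log₁₀([out]/[in]) = -100.0 × 1 / 57.9 = -1.7271.
[out]/[in] = 10^(-1.7271) = 0.01874.
[out] = 0.01874 × 146 = 2.737 mmol/L.

2.7 mmol/L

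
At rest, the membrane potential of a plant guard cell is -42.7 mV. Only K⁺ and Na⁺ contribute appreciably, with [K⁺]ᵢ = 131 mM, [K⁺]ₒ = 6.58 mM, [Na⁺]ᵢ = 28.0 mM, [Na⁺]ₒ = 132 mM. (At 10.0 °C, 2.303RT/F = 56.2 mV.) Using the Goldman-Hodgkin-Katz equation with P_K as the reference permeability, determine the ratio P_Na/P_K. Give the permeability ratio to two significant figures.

Let α = P_Na/P_K. GHK: Vm = 56.2·log₁₀[(Kₒ + α·Naₒ)/(Kᵢ + α·Naᵢ)].
10^(Vm/56.2) = 10^(-42.7/56.2) = 0.17387
So 0.17387·(Kᵢ + α·Naᵢ) = Kₒ + α·Naₒ → α = (0.17387·131.0 − 6.58) / (132.0 − 0.17387·28.0)
α = (22.78 − 6.58) / (132.0 − 4.868) = 16.2/127.1 = 0.1274

0.13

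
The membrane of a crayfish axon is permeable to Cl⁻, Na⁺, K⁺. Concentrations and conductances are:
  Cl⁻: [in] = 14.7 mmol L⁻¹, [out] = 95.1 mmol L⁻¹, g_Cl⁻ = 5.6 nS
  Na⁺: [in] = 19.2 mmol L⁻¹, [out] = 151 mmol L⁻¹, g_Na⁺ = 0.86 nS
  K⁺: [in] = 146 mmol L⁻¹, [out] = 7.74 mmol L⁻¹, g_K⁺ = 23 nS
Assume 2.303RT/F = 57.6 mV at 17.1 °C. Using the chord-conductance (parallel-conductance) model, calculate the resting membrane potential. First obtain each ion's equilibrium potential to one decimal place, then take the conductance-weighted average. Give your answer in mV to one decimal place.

E_Cl⁻ = (57.6/-1)·log₁₀(95.1/14.7) = -46.7 mV
E_Na⁺ = (57.6/1)·log₁₀(151/19.2) = 51.6 mV
E_K⁺ = (57.6/1)·log₁₀(7.74/146) = -73.5 mV
Vm = (Σ gᵢEᵢ)/(Σ gᵢ) = (5.6·-46.7 + 0.86·51.6 + 23·-73.5) / (5.6 + 0.86 + 23)
= -1907.64 / 29.46 = -64.75 mV

-64.8 mV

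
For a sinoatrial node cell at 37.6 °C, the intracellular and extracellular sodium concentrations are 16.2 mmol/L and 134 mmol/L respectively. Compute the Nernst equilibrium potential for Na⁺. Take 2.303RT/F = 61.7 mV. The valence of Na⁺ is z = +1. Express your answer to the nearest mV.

E = (61.7/z) · log₁₀([Na⁺]_out/[Na⁺]_in) with z = +1.
= (61.7/1) · log₁₀(134/16.2) = 61.70 · log₁₀(8.272)
= 61.70 · (0.9176) = 56.62 mV

57 mV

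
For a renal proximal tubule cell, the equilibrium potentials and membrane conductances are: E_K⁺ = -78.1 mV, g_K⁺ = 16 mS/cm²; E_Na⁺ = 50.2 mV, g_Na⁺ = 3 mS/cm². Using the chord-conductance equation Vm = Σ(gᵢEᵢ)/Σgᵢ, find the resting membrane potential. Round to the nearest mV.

-58 mV

Σ gᵢEᵢ = 16·(-78.1) + 3·(50.2) = -1099.00
Σ gᵢ = 16 + 3 = 19
Vm = -1099.00 / 19 = -57.84 mV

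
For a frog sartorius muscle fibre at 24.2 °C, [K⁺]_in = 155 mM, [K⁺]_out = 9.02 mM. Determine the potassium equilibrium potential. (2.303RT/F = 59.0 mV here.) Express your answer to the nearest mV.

E = (59.0/z) · log₁₀([K⁺]_out/[K⁺]_in) with z = +1.
= (59.0/1) · log₁₀(9.02/155) = 59.00 · log₁₀(0.05819)
= 59.00 · (-1.2351) = -72.87 mV

-73 mV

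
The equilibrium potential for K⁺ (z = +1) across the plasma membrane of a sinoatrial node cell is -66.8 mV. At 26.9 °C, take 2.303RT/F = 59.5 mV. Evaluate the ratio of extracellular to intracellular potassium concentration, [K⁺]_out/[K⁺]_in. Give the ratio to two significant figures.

0.075

log₁₀([out]/[in]) = E·z/(59.5) = -66.8 × 1 / 59.5 = -1.1227
[out]/[in] = 10^(-1.1227) = 0.07539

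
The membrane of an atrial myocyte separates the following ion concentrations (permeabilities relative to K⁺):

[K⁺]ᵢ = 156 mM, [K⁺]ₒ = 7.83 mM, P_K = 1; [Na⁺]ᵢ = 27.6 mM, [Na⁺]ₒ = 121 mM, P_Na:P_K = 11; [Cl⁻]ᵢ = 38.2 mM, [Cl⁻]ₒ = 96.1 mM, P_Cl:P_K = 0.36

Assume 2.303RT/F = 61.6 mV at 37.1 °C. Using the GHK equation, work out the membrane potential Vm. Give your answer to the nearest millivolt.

27 mV

Vm = 61.6 · log₁₀[(Σ P·[cation]ₒ + Σ P·[anion]ᵢ) / (Σ P·[cation]ᵢ + Σ P·[anion]ₒ)]
Numerator = 1×7.83 + 11×121 + 0.36×38.2 = 1353
Denominator = 1×156 + 11×27.6 + 0.36×96.1 = 494.2
Vm = 61.6 · log₁₀(2.7369) = 61.6 × (0.4373) = 26.94 mV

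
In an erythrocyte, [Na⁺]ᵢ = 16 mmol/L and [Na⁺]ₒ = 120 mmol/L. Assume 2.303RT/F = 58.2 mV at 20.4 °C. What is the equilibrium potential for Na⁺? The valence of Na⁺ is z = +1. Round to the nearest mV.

E = (58.2/z) · log₁₀([Na⁺]_out/[Na⁺]_in) with z = +1.
= (58.2/1) · log₁₀(120/16) = 58.20 · log₁₀(7.5)
= 58.20 · (0.8751) = 50.93 mV

51 mV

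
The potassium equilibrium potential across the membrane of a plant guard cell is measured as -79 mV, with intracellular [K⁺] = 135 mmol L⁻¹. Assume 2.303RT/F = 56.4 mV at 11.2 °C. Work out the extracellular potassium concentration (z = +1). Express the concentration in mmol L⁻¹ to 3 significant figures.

5.37 mmol L⁻¹

Nernst: E = (56.4/1) · log₁₀([out]/[in]), so log₁₀([out]/[in]) = -79.0 × 1 / 56.4 = -1.4007.
[out]/[in] = 10^(-1.4007) = 0.03975.
[out] = 0.03975 × 135 = 5.366 mmol L⁻¹.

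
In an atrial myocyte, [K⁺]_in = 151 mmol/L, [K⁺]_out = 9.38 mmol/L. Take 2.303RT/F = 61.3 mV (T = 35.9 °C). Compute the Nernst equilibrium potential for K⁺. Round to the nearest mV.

E = (61.3/z) · log₁₀([K⁺]_out/[K⁺]_in) with z = +1.
= (61.3/1) · log₁₀(9.38/151) = 61.30 · log₁₀(0.06212)
= 61.30 · (-1.2068) = -73.98 mV

-74 mV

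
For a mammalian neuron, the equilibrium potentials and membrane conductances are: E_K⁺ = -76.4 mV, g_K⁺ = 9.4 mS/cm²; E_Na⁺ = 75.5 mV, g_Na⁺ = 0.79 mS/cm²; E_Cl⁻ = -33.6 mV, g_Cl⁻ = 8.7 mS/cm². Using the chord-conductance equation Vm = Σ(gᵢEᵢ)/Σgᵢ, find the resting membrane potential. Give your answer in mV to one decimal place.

Σ gᵢEᵢ = 9.4·(-76.4) + 0.79·(75.5) + 8.7·(-33.6) = -950.84
Σ gᵢ = 9.4 + 0.79 + 8.7 = 18.89
Vm = -950.84 / 18.89 = -50.34 mV

-50.3 mV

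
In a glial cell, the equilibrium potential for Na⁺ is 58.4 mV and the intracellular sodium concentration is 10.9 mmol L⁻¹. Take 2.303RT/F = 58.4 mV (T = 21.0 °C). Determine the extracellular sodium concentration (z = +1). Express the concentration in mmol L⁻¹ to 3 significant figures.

Nernst: E = (58.4/1) · log₁₀([out]/[in]), so log₁₀([out]/[in]) = 58.4 × 1 / 58.4 = 1.0000.
[out]/[in] = 10^(1.0000) = 10.
[out] = 10 × 10.9 = 109 mmol L⁻¹.

109 mmol L⁻¹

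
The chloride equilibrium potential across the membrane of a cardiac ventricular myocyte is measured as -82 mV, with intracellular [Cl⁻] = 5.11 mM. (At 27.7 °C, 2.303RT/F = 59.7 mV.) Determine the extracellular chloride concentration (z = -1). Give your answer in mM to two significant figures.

120 mM

Nernst: E = (59.7/-1) · log₁₀([out]/[in]), so log₁₀([out]/[in]) = -82.0 × -1 / 59.7 = 1.3735.
[out]/[in] = 10^(1.3735) = 23.63.
[out] = 23.63 × 5.11 = 120.8 mM.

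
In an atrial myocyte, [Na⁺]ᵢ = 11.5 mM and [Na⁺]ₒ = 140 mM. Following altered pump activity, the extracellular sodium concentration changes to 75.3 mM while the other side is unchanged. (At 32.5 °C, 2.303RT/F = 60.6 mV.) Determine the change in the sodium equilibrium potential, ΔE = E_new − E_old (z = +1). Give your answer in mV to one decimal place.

-16.3 mV

E_old = (60.6/1)·log₁₀(140/11.5) = 65.78 mV
E_new = (60.6/1)·log₁₀(75.3/11.5) = 49.46 mV
ΔE = 49.46 − (65.78) = -16.32 mV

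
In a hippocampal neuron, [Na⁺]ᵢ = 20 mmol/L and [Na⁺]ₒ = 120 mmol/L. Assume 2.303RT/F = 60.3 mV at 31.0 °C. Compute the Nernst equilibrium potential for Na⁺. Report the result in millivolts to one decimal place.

46.9 mV

E = (60.3/z) · log₁₀([Na⁺]_out/[Na⁺]_in) with z = +1.
= (60.3/1) · log₁₀(120/20) = 60.30 · log₁₀(6)
= 60.30 · (0.7782) = 46.92 mV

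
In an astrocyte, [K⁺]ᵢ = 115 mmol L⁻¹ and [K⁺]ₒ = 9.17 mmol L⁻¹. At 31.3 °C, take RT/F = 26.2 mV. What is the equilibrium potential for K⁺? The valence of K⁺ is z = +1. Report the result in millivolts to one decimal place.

E = (26.2/z) · ln([K⁺]_out/[K⁺]_in) with z = +1.
= (26.2/1) · ln(9.17/115) = 26.20 · ln(0.07974)
= 26.20 · (-2.5290) = -66.26 mV

-66.3 mV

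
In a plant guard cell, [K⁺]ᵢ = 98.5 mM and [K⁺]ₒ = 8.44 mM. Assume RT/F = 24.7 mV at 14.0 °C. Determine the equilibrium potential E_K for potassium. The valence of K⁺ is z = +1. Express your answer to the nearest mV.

-61 mV

E = (24.7/z) · ln([K⁺]_out/[K⁺]_in) with z = +1.
= (24.7/1) · ln(8.44/98.5) = 24.70 · ln(0.08569)
= 24.70 · (-2.4571) = -60.69 mV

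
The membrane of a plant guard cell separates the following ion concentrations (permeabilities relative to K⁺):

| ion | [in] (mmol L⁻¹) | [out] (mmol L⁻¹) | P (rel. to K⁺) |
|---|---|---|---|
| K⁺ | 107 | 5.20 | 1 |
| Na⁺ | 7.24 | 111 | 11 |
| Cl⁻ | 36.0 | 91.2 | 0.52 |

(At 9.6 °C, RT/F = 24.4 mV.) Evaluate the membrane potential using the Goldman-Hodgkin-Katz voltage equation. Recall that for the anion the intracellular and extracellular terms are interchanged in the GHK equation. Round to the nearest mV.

Vm = 24.4 · ln[(Σ P·[cation]ₒ + Σ P·[anion]ᵢ) / (Σ P·[cation]ᵢ + Σ P·[anion]ₒ)]
Numerator = 1×5.20 + 11×111 + 0.52×36.0 = 1245
Denominator = 1×107 + 11×7.24 + 0.52×91.2 = 234.1
Vm = 24.4 · ln(5.3187) = 24.4 × (1.6712) = 40.78 mV

41 mV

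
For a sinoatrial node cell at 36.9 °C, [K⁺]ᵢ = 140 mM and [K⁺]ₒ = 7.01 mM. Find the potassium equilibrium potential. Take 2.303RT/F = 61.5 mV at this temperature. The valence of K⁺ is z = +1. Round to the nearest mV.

E = (61.5/z) · log₁₀([K⁺]_out/[K⁺]_in) with z = +1.
= (61.5/1) · log₁₀(7.01/140) = 61.50 · log₁₀(0.05007)
= 61.50 · (-1.3004) = -79.98 mV

-80 mV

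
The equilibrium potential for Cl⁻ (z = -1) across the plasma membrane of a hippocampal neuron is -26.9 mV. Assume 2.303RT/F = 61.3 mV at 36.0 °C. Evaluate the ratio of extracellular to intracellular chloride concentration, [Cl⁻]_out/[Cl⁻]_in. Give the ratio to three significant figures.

2.75

log₁₀([out]/[in]) = E·z/(61.3) = -26.9 × -1 / 61.3 = 0.4388
[out]/[in] = 10^(0.4388) = 2.747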